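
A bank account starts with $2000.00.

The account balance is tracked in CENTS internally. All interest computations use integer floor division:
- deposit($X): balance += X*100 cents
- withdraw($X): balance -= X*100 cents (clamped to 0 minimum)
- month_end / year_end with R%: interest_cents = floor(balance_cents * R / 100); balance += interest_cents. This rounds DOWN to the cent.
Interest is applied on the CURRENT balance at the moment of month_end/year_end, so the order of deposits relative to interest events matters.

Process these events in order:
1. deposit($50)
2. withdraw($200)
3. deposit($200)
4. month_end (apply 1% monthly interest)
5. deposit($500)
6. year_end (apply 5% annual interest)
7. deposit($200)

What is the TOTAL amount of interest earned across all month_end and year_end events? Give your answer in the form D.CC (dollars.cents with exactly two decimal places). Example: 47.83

After 1 (deposit($50)): balance=$2050.00 total_interest=$0.00
After 2 (withdraw($200)): balance=$1850.00 total_interest=$0.00
After 3 (deposit($200)): balance=$2050.00 total_interest=$0.00
After 4 (month_end (apply 1% monthly interest)): balance=$2070.50 total_interest=$20.50
After 5 (deposit($500)): balance=$2570.50 total_interest=$20.50
After 6 (year_end (apply 5% annual interest)): balance=$2699.02 total_interest=$149.02
After 7 (deposit($200)): balance=$2899.02 total_interest=$149.02

Answer: 149.02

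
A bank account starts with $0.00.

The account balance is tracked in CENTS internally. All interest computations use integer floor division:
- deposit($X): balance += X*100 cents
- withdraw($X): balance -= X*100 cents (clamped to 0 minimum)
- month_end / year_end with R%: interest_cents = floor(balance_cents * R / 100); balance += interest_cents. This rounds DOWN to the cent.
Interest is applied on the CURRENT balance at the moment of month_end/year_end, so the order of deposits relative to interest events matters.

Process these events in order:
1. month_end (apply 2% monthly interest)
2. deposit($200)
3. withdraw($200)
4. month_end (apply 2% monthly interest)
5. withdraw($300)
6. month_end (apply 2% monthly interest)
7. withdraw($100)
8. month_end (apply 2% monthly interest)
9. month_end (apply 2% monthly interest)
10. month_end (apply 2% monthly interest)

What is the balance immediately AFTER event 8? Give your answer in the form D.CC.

After 1 (month_end (apply 2% monthly interest)): balance=$0.00 total_interest=$0.00
After 2 (deposit($200)): balance=$200.00 total_interest=$0.00
After 3 (withdraw($200)): balance=$0.00 total_interest=$0.00
After 4 (month_end (apply 2% monthly interest)): balance=$0.00 total_interest=$0.00
After 5 (withdraw($300)): balance=$0.00 total_interest=$0.00
After 6 (month_end (apply 2% monthly interest)): balance=$0.00 total_interest=$0.00
After 7 (withdraw($100)): balance=$0.00 total_interest=$0.00
After 8 (month_end (apply 2% monthly interest)): balance=$0.00 total_interest=$0.00

Answer: 0.00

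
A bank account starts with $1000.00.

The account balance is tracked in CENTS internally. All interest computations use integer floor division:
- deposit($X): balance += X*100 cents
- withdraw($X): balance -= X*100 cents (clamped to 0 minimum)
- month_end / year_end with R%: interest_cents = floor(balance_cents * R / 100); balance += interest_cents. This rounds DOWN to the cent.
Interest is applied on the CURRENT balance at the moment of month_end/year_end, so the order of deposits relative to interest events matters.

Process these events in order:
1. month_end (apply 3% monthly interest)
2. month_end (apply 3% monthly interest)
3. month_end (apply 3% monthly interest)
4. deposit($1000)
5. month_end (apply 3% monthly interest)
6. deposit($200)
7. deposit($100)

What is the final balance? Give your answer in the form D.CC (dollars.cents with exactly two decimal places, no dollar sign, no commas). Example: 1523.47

Answer: 2455.50

Derivation:
After 1 (month_end (apply 3% monthly interest)): balance=$1030.00 total_interest=$30.00
After 2 (month_end (apply 3% monthly interest)): balance=$1060.90 total_interest=$60.90
After 3 (month_end (apply 3% monthly interest)): balance=$1092.72 total_interest=$92.72
After 4 (deposit($1000)): balance=$2092.72 total_interest=$92.72
After 5 (month_end (apply 3% monthly interest)): balance=$2155.50 total_interest=$155.50
After 6 (deposit($200)): balance=$2355.50 total_interest=$155.50
After 7 (deposit($100)): balance=$2455.50 total_interest=$155.50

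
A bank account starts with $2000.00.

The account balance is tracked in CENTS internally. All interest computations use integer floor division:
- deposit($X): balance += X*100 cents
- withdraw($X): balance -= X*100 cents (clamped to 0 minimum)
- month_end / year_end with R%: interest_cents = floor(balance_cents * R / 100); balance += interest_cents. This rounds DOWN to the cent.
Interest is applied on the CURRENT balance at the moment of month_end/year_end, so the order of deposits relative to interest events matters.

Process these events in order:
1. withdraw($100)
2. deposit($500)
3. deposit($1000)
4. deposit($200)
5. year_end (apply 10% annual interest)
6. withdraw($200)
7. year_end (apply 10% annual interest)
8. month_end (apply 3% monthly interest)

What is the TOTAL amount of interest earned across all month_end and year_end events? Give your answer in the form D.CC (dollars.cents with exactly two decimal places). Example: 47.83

After 1 (withdraw($100)): balance=$1900.00 total_interest=$0.00
After 2 (deposit($500)): balance=$2400.00 total_interest=$0.00
After 3 (deposit($1000)): balance=$3400.00 total_interest=$0.00
After 4 (deposit($200)): balance=$3600.00 total_interest=$0.00
After 5 (year_end (apply 10% annual interest)): balance=$3960.00 total_interest=$360.00
After 6 (withdraw($200)): balance=$3760.00 total_interest=$360.00
After 7 (year_end (apply 10% annual interest)): balance=$4136.00 total_interest=$736.00
After 8 (month_end (apply 3% monthly interest)): balance=$4260.08 total_interest=$860.08

Answer: 860.08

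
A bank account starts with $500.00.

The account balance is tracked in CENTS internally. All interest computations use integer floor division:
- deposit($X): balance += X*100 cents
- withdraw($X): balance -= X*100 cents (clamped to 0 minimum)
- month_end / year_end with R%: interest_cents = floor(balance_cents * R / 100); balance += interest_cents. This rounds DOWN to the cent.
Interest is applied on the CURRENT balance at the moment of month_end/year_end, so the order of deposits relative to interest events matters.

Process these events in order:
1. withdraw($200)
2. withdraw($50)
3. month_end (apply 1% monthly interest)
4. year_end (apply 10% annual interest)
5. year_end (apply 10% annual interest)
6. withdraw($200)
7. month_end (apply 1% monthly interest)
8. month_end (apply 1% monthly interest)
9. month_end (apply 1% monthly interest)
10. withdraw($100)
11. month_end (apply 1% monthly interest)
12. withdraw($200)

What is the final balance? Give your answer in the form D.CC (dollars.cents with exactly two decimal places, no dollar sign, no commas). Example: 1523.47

Answer: 0.00

Derivation:
After 1 (withdraw($200)): balance=$300.00 total_interest=$0.00
After 2 (withdraw($50)): balance=$250.00 total_interest=$0.00
After 3 (month_end (apply 1% monthly interest)): balance=$252.50 total_interest=$2.50
After 4 (year_end (apply 10% annual interest)): balance=$277.75 total_interest=$27.75
After 5 (year_end (apply 10% annual interest)): balance=$305.52 total_interest=$55.52
After 6 (withdraw($200)): balance=$105.52 total_interest=$55.52
After 7 (month_end (apply 1% monthly interest)): balance=$106.57 total_interest=$56.57
After 8 (month_end (apply 1% monthly interest)): balance=$107.63 total_interest=$57.63
After 9 (month_end (apply 1% monthly interest)): balance=$108.70 total_interest=$58.70
After 10 (withdraw($100)): balance=$8.70 total_interest=$58.70
After 11 (month_end (apply 1% monthly interest)): balance=$8.78 total_interest=$58.78
After 12 (withdraw($200)): balance=$0.00 total_interest=$58.78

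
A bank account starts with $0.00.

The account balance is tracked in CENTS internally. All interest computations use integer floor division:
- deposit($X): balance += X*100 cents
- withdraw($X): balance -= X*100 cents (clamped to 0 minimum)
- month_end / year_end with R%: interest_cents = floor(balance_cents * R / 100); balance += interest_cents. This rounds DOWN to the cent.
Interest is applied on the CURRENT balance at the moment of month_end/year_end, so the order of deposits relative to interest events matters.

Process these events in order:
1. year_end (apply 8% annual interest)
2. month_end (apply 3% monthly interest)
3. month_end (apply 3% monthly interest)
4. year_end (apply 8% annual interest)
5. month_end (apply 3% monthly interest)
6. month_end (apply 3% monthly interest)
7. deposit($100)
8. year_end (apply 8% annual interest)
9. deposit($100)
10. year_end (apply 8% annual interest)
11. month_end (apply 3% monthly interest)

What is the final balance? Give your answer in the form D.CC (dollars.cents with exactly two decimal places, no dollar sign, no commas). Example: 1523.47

Answer: 231.37

Derivation:
After 1 (year_end (apply 8% annual interest)): balance=$0.00 total_interest=$0.00
After 2 (month_end (apply 3% monthly interest)): balance=$0.00 total_interest=$0.00
After 3 (month_end (apply 3% monthly interest)): balance=$0.00 total_interest=$0.00
After 4 (year_end (apply 8% annual interest)): balance=$0.00 total_interest=$0.00
After 5 (month_end (apply 3% monthly interest)): balance=$0.00 total_interest=$0.00
After 6 (month_end (apply 3% monthly interest)): balance=$0.00 total_interest=$0.00
After 7 (deposit($100)): balance=$100.00 total_interest=$0.00
After 8 (year_end (apply 8% annual interest)): balance=$108.00 total_interest=$8.00
After 9 (deposit($100)): balance=$208.00 total_interest=$8.00
After 10 (year_end (apply 8% annual interest)): balance=$224.64 total_interest=$24.64
After 11 (month_end (apply 3% monthly interest)): balance=$231.37 total_interest=$31.37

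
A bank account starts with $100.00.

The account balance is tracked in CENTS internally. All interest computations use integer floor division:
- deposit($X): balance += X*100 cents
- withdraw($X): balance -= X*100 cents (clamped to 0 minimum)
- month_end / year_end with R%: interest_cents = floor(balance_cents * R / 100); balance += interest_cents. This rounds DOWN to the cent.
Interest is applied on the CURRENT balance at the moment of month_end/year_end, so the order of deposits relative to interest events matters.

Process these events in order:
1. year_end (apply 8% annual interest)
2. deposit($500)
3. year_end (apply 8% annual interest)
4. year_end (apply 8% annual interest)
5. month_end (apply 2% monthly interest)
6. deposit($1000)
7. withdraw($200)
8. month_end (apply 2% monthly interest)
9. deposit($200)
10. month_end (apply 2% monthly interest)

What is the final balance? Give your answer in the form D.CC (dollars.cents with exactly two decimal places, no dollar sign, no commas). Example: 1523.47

After 1 (year_end (apply 8% annual interest)): balance=$108.00 total_interest=$8.00
After 2 (deposit($500)): balance=$608.00 total_interest=$8.00
After 3 (year_end (apply 8% annual interest)): balance=$656.64 total_interest=$56.64
After 4 (year_end (apply 8% annual interest)): balance=$709.17 total_interest=$109.17
After 5 (month_end (apply 2% monthly interest)): balance=$723.35 total_interest=$123.35
After 6 (deposit($1000)): balance=$1723.35 total_interest=$123.35
After 7 (withdraw($200)): balance=$1523.35 total_interest=$123.35
After 8 (month_end (apply 2% monthly interest)): balance=$1553.81 total_interest=$153.81
After 9 (deposit($200)): balance=$1753.81 total_interest=$153.81
After 10 (month_end (apply 2% monthly interest)): balance=$1788.88 total_interest=$188.88

Answer: 1788.88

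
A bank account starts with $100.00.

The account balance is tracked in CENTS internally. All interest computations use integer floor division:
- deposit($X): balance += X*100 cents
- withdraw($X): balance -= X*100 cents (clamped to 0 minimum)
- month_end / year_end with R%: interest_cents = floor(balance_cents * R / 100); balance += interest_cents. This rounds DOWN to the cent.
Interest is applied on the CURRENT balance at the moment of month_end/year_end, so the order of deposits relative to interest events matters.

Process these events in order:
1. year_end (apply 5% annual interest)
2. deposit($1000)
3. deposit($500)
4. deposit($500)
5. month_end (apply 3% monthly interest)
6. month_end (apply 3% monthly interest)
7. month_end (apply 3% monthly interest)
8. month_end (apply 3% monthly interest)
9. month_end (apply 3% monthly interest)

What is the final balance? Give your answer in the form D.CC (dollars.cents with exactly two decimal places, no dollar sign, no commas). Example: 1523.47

After 1 (year_end (apply 5% annual interest)): balance=$105.00 total_interest=$5.00
After 2 (deposit($1000)): balance=$1105.00 total_interest=$5.00
After 3 (deposit($500)): balance=$1605.00 total_interest=$5.00
After 4 (deposit($500)): balance=$2105.00 total_interest=$5.00
After 5 (month_end (apply 3% monthly interest)): balance=$2168.15 total_interest=$68.15
After 6 (month_end (apply 3% monthly interest)): balance=$2233.19 total_interest=$133.19
After 7 (month_end (apply 3% monthly interest)): balance=$2300.18 total_interest=$200.18
After 8 (month_end (apply 3% monthly interest)): balance=$2369.18 total_interest=$269.18
After 9 (month_end (apply 3% monthly interest)): balance=$2440.25 total_interest=$340.25

Answer: 2440.25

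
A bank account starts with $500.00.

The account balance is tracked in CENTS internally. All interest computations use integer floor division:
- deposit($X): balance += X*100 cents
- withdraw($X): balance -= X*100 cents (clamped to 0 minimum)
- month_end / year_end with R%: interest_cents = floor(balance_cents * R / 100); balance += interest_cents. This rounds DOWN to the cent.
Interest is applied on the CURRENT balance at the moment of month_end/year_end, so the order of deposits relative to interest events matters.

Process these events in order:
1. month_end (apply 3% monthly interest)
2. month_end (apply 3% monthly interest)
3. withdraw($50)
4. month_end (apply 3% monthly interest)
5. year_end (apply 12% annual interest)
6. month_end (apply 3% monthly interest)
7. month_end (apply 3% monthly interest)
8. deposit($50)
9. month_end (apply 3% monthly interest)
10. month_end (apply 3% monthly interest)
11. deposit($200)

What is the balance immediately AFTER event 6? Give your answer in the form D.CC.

Answer: 570.86

Derivation:
After 1 (month_end (apply 3% monthly interest)): balance=$515.00 total_interest=$15.00
After 2 (month_end (apply 3% monthly interest)): balance=$530.45 total_interest=$30.45
After 3 (withdraw($50)): balance=$480.45 total_interest=$30.45
After 4 (month_end (apply 3% monthly interest)): balance=$494.86 total_interest=$44.86
After 5 (year_end (apply 12% annual interest)): balance=$554.24 total_interest=$104.24
After 6 (month_end (apply 3% monthly interest)): balance=$570.86 total_interest=$120.86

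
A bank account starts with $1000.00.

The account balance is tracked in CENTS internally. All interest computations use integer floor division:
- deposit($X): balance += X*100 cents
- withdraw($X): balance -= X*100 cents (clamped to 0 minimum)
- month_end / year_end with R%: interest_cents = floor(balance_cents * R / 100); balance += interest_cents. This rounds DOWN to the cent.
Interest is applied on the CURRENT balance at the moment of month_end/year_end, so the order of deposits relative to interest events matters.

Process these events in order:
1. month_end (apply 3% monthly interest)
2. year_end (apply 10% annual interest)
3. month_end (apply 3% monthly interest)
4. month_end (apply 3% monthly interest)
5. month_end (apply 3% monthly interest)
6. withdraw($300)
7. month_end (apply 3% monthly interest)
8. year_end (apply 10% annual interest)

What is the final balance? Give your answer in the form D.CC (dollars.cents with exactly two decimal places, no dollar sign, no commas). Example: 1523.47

Answer: 1062.79

Derivation:
After 1 (month_end (apply 3% monthly interest)): balance=$1030.00 total_interest=$30.00
After 2 (year_end (apply 10% annual interest)): balance=$1133.00 total_interest=$133.00
After 3 (month_end (apply 3% monthly interest)): balance=$1166.99 total_interest=$166.99
After 4 (month_end (apply 3% monthly interest)): balance=$1201.99 total_interest=$201.99
After 5 (month_end (apply 3% monthly interest)): balance=$1238.04 total_interest=$238.04
After 6 (withdraw($300)): balance=$938.04 total_interest=$238.04
After 7 (month_end (apply 3% monthly interest)): balance=$966.18 total_interest=$266.18
After 8 (year_end (apply 10% annual interest)): balance=$1062.79 total_interest=$362.79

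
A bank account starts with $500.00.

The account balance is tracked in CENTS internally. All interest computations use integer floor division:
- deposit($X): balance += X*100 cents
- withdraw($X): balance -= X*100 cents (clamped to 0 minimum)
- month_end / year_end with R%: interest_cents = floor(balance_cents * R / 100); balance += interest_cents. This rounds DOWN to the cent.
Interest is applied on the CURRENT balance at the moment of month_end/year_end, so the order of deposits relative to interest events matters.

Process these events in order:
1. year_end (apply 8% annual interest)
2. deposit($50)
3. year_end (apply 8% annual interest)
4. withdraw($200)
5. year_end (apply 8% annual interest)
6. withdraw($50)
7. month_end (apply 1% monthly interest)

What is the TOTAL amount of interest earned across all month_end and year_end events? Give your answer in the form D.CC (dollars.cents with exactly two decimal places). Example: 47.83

Answer: 126.39

Derivation:
After 1 (year_end (apply 8% annual interest)): balance=$540.00 total_interest=$40.00
After 2 (deposit($50)): balance=$590.00 total_interest=$40.00
After 3 (year_end (apply 8% annual interest)): balance=$637.20 total_interest=$87.20
After 4 (withdraw($200)): balance=$437.20 total_interest=$87.20
After 5 (year_end (apply 8% annual interest)): balance=$472.17 total_interest=$122.17
After 6 (withdraw($50)): balance=$422.17 total_interest=$122.17
After 7 (month_end (apply 1% monthly interest)): balance=$426.39 total_interest=$126.39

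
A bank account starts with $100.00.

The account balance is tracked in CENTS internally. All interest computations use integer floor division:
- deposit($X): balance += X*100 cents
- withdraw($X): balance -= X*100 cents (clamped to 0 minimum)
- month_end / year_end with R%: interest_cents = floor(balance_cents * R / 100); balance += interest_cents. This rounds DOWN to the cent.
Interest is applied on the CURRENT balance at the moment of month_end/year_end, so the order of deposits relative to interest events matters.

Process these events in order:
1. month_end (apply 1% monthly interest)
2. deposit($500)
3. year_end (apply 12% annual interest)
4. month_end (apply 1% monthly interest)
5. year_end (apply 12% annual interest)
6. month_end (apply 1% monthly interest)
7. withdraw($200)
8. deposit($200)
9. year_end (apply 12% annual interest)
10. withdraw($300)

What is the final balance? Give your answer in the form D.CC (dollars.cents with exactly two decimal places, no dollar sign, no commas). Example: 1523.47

After 1 (month_end (apply 1% monthly interest)): balance=$101.00 total_interest=$1.00
After 2 (deposit($500)): balance=$601.00 total_interest=$1.00
After 3 (year_end (apply 12% annual interest)): balance=$673.12 total_interest=$73.12
After 4 (month_end (apply 1% monthly interest)): balance=$679.85 total_interest=$79.85
After 5 (year_end (apply 12% annual interest)): balance=$761.43 total_interest=$161.43
After 6 (month_end (apply 1% monthly interest)): balance=$769.04 total_interest=$169.04
After 7 (withdraw($200)): balance=$569.04 total_interest=$169.04
After 8 (deposit($200)): balance=$769.04 total_interest=$169.04
After 9 (year_end (apply 12% annual interest)): balance=$861.32 total_interest=$261.32
After 10 (withdraw($300)): balance=$561.32 total_interest=$261.32

Answer: 561.32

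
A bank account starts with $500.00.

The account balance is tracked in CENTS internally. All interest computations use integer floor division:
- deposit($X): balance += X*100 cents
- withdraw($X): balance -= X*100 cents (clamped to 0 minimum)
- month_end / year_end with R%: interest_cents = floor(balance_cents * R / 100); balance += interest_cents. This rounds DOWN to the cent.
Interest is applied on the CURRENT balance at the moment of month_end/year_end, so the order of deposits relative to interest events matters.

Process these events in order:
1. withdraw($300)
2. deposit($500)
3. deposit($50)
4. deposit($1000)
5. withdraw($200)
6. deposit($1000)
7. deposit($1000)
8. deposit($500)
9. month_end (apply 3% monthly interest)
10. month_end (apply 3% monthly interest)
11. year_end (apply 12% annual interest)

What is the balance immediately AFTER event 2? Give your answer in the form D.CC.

After 1 (withdraw($300)): balance=$200.00 total_interest=$0.00
After 2 (deposit($500)): balance=$700.00 total_interest=$0.00

Answer: 700.00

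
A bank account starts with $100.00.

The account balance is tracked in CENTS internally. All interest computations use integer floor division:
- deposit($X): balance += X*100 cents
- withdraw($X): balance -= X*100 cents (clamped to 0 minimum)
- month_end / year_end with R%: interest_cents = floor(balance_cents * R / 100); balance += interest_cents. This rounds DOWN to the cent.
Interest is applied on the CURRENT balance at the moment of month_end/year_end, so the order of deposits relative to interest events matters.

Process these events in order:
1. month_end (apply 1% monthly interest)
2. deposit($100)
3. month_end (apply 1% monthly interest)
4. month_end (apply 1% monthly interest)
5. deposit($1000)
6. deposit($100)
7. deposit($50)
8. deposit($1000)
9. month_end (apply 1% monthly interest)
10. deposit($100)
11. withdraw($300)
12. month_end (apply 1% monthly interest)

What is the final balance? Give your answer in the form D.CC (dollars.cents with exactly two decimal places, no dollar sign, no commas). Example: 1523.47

After 1 (month_end (apply 1% monthly interest)): balance=$101.00 total_interest=$1.00
After 2 (deposit($100)): balance=$201.00 total_interest=$1.00
After 3 (month_end (apply 1% monthly interest)): balance=$203.01 total_interest=$3.01
After 4 (month_end (apply 1% monthly interest)): balance=$205.04 total_interest=$5.04
After 5 (deposit($1000)): balance=$1205.04 total_interest=$5.04
After 6 (deposit($100)): balance=$1305.04 total_interest=$5.04
After 7 (deposit($50)): balance=$1355.04 total_interest=$5.04
After 8 (deposit($1000)): balance=$2355.04 total_interest=$5.04
After 9 (month_end (apply 1% monthly interest)): balance=$2378.59 total_interest=$28.59
After 10 (deposit($100)): balance=$2478.59 total_interest=$28.59
After 11 (withdraw($300)): balance=$2178.59 total_interest=$28.59
After 12 (month_end (apply 1% monthly interest)): balance=$2200.37 total_interest=$50.37

Answer: 2200.37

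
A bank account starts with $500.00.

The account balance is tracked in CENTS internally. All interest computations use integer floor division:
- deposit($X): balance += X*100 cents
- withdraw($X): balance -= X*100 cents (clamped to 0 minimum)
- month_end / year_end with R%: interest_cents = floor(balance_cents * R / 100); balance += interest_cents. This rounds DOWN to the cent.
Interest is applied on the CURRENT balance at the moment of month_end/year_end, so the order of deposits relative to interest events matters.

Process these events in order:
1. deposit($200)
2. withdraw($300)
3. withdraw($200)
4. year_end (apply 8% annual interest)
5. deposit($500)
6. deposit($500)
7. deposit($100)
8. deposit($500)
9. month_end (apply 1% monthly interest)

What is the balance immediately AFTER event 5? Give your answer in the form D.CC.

Answer: 716.00

Derivation:
After 1 (deposit($200)): balance=$700.00 total_interest=$0.00
After 2 (withdraw($300)): balance=$400.00 total_interest=$0.00
After 3 (withdraw($200)): balance=$200.00 total_interest=$0.00
After 4 (year_end (apply 8% annual interest)): balance=$216.00 total_interest=$16.00
After 5 (deposit($500)): balance=$716.00 total_interest=$16.00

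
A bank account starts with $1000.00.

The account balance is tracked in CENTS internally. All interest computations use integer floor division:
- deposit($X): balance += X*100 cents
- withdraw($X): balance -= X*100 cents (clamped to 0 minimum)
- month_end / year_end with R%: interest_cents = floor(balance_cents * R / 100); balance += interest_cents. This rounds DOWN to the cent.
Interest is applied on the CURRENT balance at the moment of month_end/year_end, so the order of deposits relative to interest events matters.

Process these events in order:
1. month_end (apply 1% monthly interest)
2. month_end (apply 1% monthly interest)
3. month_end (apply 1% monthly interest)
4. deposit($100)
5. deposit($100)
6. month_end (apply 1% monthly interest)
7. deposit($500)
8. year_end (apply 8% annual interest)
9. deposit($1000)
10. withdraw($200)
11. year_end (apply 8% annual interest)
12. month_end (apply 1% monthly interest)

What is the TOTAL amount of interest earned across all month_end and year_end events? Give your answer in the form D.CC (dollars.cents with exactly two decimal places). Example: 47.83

Answer: 425.52

Derivation:
After 1 (month_end (apply 1% monthly interest)): balance=$1010.00 total_interest=$10.00
After 2 (month_end (apply 1% monthly interest)): balance=$1020.10 total_interest=$20.10
After 3 (month_end (apply 1% monthly interest)): balance=$1030.30 total_interest=$30.30
After 4 (deposit($100)): balance=$1130.30 total_interest=$30.30
After 5 (deposit($100)): balance=$1230.30 total_interest=$30.30
After 6 (month_end (apply 1% monthly interest)): balance=$1242.60 total_interest=$42.60
After 7 (deposit($500)): balance=$1742.60 total_interest=$42.60
After 8 (year_end (apply 8% annual interest)): balance=$1882.00 total_interest=$182.00
After 9 (deposit($1000)): balance=$2882.00 total_interest=$182.00
After 10 (withdraw($200)): balance=$2682.00 total_interest=$182.00
After 11 (year_end (apply 8% annual interest)): balance=$2896.56 total_interest=$396.56
After 12 (month_end (apply 1% monthly interest)): balance=$2925.52 total_interest=$425.52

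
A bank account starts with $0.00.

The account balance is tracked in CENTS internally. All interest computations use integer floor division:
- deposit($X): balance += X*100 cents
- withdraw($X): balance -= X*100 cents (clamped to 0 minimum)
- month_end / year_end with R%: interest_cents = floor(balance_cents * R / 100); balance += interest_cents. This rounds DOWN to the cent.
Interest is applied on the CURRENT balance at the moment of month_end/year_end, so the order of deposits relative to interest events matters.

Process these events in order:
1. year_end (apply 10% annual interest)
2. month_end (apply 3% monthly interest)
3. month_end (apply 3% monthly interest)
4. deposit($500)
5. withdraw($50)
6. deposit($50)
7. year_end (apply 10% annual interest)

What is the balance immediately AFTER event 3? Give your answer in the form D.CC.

Answer: 0.00

Derivation:
After 1 (year_end (apply 10% annual interest)): balance=$0.00 total_interest=$0.00
After 2 (month_end (apply 3% monthly interest)): balance=$0.00 total_interest=$0.00
After 3 (month_end (apply 3% monthly interest)): balance=$0.00 total_interest=$0.00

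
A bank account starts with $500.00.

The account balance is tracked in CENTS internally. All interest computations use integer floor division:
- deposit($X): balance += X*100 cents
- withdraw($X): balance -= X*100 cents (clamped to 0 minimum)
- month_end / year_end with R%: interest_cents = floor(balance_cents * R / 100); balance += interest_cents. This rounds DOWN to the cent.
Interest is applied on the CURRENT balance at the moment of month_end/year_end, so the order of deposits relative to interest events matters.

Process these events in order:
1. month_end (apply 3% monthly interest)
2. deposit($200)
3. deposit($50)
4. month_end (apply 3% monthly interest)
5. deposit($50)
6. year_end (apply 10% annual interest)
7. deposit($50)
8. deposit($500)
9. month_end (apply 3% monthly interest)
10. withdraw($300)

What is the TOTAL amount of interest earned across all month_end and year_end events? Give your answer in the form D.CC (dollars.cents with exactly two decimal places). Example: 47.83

Answer: 165.89

Derivation:
After 1 (month_end (apply 3% monthly interest)): balance=$515.00 total_interest=$15.00
After 2 (deposit($200)): balance=$715.00 total_interest=$15.00
After 3 (deposit($50)): balance=$765.00 total_interest=$15.00
After 4 (month_end (apply 3% monthly interest)): balance=$787.95 total_interest=$37.95
After 5 (deposit($50)): balance=$837.95 total_interest=$37.95
After 6 (year_end (apply 10% annual interest)): balance=$921.74 total_interest=$121.74
After 7 (deposit($50)): balance=$971.74 total_interest=$121.74
After 8 (deposit($500)): balance=$1471.74 total_interest=$121.74
After 9 (month_end (apply 3% monthly interest)): balance=$1515.89 total_interest=$165.89
After 10 (withdraw($300)): balance=$1215.89 total_interest=$165.89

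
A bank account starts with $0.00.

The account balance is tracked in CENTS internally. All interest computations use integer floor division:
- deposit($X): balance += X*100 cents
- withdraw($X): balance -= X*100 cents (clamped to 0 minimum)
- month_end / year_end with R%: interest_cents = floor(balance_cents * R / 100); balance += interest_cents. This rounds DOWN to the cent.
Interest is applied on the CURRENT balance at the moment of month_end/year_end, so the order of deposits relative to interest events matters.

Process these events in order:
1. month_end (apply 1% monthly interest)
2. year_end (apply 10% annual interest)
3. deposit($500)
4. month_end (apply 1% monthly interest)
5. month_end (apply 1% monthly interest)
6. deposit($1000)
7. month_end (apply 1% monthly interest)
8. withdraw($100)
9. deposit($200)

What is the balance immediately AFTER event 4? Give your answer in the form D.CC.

After 1 (month_end (apply 1% monthly interest)): balance=$0.00 total_interest=$0.00
After 2 (year_end (apply 10% annual interest)): balance=$0.00 total_interest=$0.00
After 3 (deposit($500)): balance=$500.00 total_interest=$0.00
After 4 (month_end (apply 1% monthly interest)): balance=$505.00 total_interest=$5.00

Answer: 505.00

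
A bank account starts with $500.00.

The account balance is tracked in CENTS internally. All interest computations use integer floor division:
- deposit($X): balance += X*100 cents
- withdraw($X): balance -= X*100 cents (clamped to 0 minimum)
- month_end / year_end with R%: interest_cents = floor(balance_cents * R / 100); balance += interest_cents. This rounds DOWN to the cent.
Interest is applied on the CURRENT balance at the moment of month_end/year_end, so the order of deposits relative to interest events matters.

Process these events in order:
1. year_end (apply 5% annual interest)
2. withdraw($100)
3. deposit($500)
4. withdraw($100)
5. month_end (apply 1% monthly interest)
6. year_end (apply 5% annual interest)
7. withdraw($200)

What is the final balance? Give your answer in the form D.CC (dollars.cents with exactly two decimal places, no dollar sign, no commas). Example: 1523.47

Answer: 674.91

Derivation:
After 1 (year_end (apply 5% annual interest)): balance=$525.00 total_interest=$25.00
After 2 (withdraw($100)): balance=$425.00 total_interest=$25.00
After 3 (deposit($500)): balance=$925.00 total_interest=$25.00
After 4 (withdraw($100)): balance=$825.00 total_interest=$25.00
After 5 (month_end (apply 1% monthly interest)): balance=$833.25 total_interest=$33.25
After 6 (year_end (apply 5% annual interest)): balance=$874.91 total_interest=$74.91
After 7 (withdraw($200)): balance=$674.91 total_interest=$74.91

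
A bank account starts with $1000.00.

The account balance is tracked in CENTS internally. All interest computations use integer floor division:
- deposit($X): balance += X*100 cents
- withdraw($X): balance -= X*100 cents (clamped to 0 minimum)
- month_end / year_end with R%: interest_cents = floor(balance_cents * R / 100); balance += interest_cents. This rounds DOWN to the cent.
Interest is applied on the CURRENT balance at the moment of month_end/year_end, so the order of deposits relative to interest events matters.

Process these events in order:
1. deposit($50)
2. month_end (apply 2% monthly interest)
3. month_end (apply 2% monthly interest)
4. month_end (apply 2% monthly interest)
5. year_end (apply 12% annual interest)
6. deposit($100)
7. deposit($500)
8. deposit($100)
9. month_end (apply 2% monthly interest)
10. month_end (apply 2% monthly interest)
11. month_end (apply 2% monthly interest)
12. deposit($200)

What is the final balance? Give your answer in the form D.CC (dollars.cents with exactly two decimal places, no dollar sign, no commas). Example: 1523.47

After 1 (deposit($50)): balance=$1050.00 total_interest=$0.00
After 2 (month_end (apply 2% monthly interest)): balance=$1071.00 total_interest=$21.00
After 3 (month_end (apply 2% monthly interest)): balance=$1092.42 total_interest=$42.42
After 4 (month_end (apply 2% monthly interest)): balance=$1114.26 total_interest=$64.26
After 5 (year_end (apply 12% annual interest)): balance=$1247.97 total_interest=$197.97
After 6 (deposit($100)): balance=$1347.97 total_interest=$197.97
After 7 (deposit($500)): balance=$1847.97 total_interest=$197.97
After 8 (deposit($100)): balance=$1947.97 total_interest=$197.97
After 9 (month_end (apply 2% monthly interest)): balance=$1986.92 total_interest=$236.92
After 10 (month_end (apply 2% monthly interest)): balance=$2026.65 total_interest=$276.65
After 11 (month_end (apply 2% monthly interest)): balance=$2067.18 total_interest=$317.18
After 12 (deposit($200)): balance=$2267.18 total_interest=$317.18

Answer: 2267.18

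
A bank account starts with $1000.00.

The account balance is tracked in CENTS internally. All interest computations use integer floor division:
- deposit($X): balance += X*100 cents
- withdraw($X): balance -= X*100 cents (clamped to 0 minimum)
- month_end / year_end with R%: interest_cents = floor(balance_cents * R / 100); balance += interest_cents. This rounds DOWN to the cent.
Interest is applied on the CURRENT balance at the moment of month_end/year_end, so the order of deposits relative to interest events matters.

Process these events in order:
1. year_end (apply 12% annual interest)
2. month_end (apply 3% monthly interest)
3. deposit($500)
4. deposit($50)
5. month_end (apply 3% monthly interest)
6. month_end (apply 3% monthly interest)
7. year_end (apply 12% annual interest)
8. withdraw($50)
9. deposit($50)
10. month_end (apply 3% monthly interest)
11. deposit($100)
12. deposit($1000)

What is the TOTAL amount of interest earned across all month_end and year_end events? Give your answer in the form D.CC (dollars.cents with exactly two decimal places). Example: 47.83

Answer: 534.94

Derivation:
After 1 (year_end (apply 12% annual interest)): balance=$1120.00 total_interest=$120.00
After 2 (month_end (apply 3% monthly interest)): balance=$1153.60 total_interest=$153.60
After 3 (deposit($500)): balance=$1653.60 total_interest=$153.60
After 4 (deposit($50)): balance=$1703.60 total_interest=$153.60
After 5 (month_end (apply 3% monthly interest)): balance=$1754.70 total_interest=$204.70
After 6 (month_end (apply 3% monthly interest)): balance=$1807.34 total_interest=$257.34
After 7 (year_end (apply 12% annual interest)): balance=$2024.22 total_interest=$474.22
After 8 (withdraw($50)): balance=$1974.22 total_interest=$474.22
After 9 (deposit($50)): balance=$2024.22 total_interest=$474.22
After 10 (month_end (apply 3% monthly interest)): balance=$2084.94 total_interest=$534.94
After 11 (deposit($100)): balance=$2184.94 total_interest=$534.94
After 12 (deposit($1000)): balance=$3184.94 total_interest=$534.94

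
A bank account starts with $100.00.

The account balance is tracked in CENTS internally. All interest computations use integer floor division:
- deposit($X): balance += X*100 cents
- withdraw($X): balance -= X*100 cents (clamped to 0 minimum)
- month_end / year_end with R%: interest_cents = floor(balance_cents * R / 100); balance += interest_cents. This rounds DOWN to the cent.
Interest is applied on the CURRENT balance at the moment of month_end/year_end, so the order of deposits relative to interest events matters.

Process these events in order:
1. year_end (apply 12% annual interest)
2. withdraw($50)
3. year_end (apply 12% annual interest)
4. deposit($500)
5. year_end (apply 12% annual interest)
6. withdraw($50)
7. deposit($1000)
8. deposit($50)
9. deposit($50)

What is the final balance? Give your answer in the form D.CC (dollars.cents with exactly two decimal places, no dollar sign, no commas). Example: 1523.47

After 1 (year_end (apply 12% annual interest)): balance=$112.00 total_interest=$12.00
After 2 (withdraw($50)): balance=$62.00 total_interest=$12.00
After 3 (year_end (apply 12% annual interest)): balance=$69.44 total_interest=$19.44
After 4 (deposit($500)): balance=$569.44 total_interest=$19.44
After 5 (year_end (apply 12% annual interest)): balance=$637.77 total_interest=$87.77
After 6 (withdraw($50)): balance=$587.77 total_interest=$87.77
After 7 (deposit($1000)): balance=$1587.77 total_interest=$87.77
After 8 (deposit($50)): balance=$1637.77 total_interest=$87.77
After 9 (deposit($50)): balance=$1687.77 total_interest=$87.77

Answer: 1687.77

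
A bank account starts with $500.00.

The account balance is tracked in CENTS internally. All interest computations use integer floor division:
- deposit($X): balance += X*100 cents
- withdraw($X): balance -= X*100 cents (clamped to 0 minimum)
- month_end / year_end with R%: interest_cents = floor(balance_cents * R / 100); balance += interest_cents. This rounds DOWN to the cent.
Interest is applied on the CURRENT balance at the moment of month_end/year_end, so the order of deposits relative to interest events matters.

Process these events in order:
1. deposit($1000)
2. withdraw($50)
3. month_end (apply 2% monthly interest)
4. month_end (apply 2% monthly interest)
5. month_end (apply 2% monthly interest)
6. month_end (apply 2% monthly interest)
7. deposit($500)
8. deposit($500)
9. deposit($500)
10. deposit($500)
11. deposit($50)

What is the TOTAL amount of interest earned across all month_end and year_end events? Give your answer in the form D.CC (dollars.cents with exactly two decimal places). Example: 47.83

After 1 (deposit($1000)): balance=$1500.00 total_interest=$0.00
After 2 (withdraw($50)): balance=$1450.00 total_interest=$0.00
After 3 (month_end (apply 2% monthly interest)): balance=$1479.00 total_interest=$29.00
After 4 (month_end (apply 2% monthly interest)): balance=$1508.58 total_interest=$58.58
After 5 (month_end (apply 2% monthly interest)): balance=$1538.75 total_interest=$88.75
After 6 (month_end (apply 2% monthly interest)): balance=$1569.52 total_interest=$119.52
After 7 (deposit($500)): balance=$2069.52 total_interest=$119.52
After 8 (deposit($500)): balance=$2569.52 total_interest=$119.52
After 9 (deposit($500)): balance=$3069.52 total_interest=$119.52
After 10 (deposit($500)): balance=$3569.52 total_interest=$119.52
After 11 (deposit($50)): balance=$3619.52 total_interest=$119.52

Answer: 119.52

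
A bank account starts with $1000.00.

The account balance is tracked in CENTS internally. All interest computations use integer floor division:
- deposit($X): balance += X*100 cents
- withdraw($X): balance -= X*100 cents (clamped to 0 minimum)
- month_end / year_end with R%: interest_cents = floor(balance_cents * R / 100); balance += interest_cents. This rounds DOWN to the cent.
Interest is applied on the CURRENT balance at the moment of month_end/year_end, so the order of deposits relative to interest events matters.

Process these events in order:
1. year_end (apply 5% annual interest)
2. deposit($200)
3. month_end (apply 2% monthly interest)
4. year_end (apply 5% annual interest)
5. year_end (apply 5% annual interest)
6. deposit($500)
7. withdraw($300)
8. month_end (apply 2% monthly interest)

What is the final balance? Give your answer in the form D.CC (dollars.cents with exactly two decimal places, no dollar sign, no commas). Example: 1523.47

After 1 (year_end (apply 5% annual interest)): balance=$1050.00 total_interest=$50.00
After 2 (deposit($200)): balance=$1250.00 total_interest=$50.00
After 3 (month_end (apply 2% monthly interest)): balance=$1275.00 total_interest=$75.00
After 4 (year_end (apply 5% annual interest)): balance=$1338.75 total_interest=$138.75
After 5 (year_end (apply 5% annual interest)): balance=$1405.68 total_interest=$205.68
After 6 (deposit($500)): balance=$1905.68 total_interest=$205.68
After 7 (withdraw($300)): balance=$1605.68 total_interest=$205.68
After 8 (month_end (apply 2% monthly interest)): balance=$1637.79 total_interest=$237.79

Answer: 1637.79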